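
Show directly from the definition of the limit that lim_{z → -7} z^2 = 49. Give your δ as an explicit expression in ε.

Suppose ε > 0. We seek δ > 0 with 0 < |z + 7| < δ ⇒ |z^2 − 49| < ε.
Factor: z^2 − 49 = (z + 7)(z - 7), so |z^2 − 49| = |z + 7|·|z - 7|.
Impose δ ≤ 2 so that |z| < 9; then |z - 7| ≤ 16.
Hence |z^2 − 49| ≤ 16|z + 7|, which is < ε once |z + 7| < ε/16.
Take δ = min(2, ε/16). If 0 < |z + 7| < δ then both bounds hold and |z^2 − 49| ≤ 16|z + 7| < 16·(ε/16) = ε.

δ = min(2, ε/16)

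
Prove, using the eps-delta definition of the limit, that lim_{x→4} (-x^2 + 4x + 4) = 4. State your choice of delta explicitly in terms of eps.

Let eps > 0. We want delta > 0 such that 0 < |x − 4| < delta implies |(-x^2 + 4x + 4) − 4| < eps.
(-x^2 + 4x + 4) − 4 = -x^2 + 4x = (x − 4)(-x).
So |(-x^2 + 4x + 4) − 4| = |x − 4|·|-x|.
Require delta ≤ 1. Then |x − 4| < 1 gives |x| < 5, and by the triangle inequality |-x| ≤ 5 = 5.
Hence |(-x^2 + 4x + 4) − 4| ≤ 5|x − 4| < eps provided |x − 4| < eps/5.
Choosing delta = min(1, eps/5) ensures both conditions, hence |(-x^2 + 4x + 4) − 4| < eps.

delta = min(1, eps/5)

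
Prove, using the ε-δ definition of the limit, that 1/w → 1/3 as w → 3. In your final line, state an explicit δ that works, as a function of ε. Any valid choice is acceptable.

δ = min(3/2, (9/2)ε)

Let ε > 0 be given. We seek δ > 0 such that 0 < |w − 3| < δ implies |1/w − (1/3)| < ε.
|1/w − (1/3)| = |3 − w|/(3·|w|) = |w − 3|/(3|w|).
Restrict δ ≤ 3/2. Then |w − 3| < 3/2 gives |w| > 3/2, so 3|w| > 9/2.
Then |1/w − (1/3)| < |w − 3|/(9/2), which is < ε when |w − 3| < (9/2)ε.
Take δ = min(3/2, (9/2)ε). Then 0 < |w − 3| < δ gives both |w − 3| < 3/2 and |w − 3| < (9/2)ε, so |1/w − (1/3)| < ε.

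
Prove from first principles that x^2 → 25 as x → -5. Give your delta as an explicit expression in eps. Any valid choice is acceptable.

delta = min(1, eps/11)

Fix eps > 0. We seek delta > 0 with 0 < |x + 5| < delta ⇒ |x^2 − 25| < eps.
Factor: x^2 − 25 = (x + 5)(x - 5), so |x^2 − 25| = |x + 5|·|x - 5|.
Impose delta ≤ 1 so that |x| < 6; then |x - 5| ≤ 11.
Hence |x^2 − 25| ≤ 11|x + 5|, which is < eps once |x + 5| < eps/11.
Take delta = min(1, eps/11). If 0 < |x + 5| < delta then both bounds hold and |x^2 − 25| ≤ 11|x + 5| < 11·(eps/11) = eps.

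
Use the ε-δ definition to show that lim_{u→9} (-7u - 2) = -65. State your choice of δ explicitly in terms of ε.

Suppose ε > 0. We need δ > 0 so that 0 < |u − 9| < δ implies |(-7u - 2) + 65| < ε.
Since (-7u - 2) + 65 = -7(u − 9), we have |(-7u - 2) + 65| = 7|u − 9|.
Thus it suffices that |u − 9| < ε/7.
Take δ = ε/7. If 0 < |u − 9| < δ then |(-7u - 2) + 65| = 7|u − 9| < 7·(ε/7) = ε.

δ = ε/7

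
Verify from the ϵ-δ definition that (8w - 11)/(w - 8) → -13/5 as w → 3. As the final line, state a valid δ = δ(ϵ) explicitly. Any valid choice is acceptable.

Let ϵ > 0. We want δ > 0 with 0 < |w − 3| < δ ⇒ |(8w - 11)/(w - 8) + 13/5| < ϵ.
Combining over a common denominator, (8w - 11)/(w - 8) + 13/5 = [(8w - 11)·(-5) − 13·(w - 8)] / [(-5)·(w - 8)] = -53(w − 3) / ((-5)(w - 8)).
So |(8w - 11)/(w - 8) + 13/5| = 53|w − 3| / (5·|w − 8|).
Require δ ≤ 5/2, so |w − 8| ≥ |-5| − |w − 3| > 5 − 5/2 = 5/2.
Hence |(8w - 11)/(w - 8) + 13/5| < 53|w − 3|/(5·(5/2)) = (106/25)|w − 3|, which is < ϵ once |w − 3| < (25/106)ϵ.
Take δ = min(5/2, (25/106)ϵ). Then 0 < |w − 3| < δ forces both bounds, so |(8w - 11)/(w - 8) + 13/5| < ϵ.

δ = min(5/2, (25/106)ϵ)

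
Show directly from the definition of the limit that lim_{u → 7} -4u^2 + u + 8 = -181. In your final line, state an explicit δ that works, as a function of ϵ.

δ = min(2, ϵ/63)

Let ϵ > 0. We want δ > 0 such that 0 < |u − 7| < δ implies |(-4u^2 + u + 8) + 181| < ϵ.
(-4u^2 + u + 8) + 181 = -4u^2 + u + 189 = (u − 7)(-4u - 27).
So |(-4u^2 + u + 8) + 181| = |u − 7|·|-4u - 27|.
Assume first that |u − 7| < 2, so |u| < 9. Then |-4u - 27| ≤ 4·9 + 27 = 63.
Hence |(-4u^2 + u + 8) + 181| ≤ 63|u − 7| < ϵ provided |u − 7| < ϵ/63.
Choosing δ = min(2, ϵ/63) ensures both conditions, hence |(-4u^2 + u + 8) + 181| < ϵ.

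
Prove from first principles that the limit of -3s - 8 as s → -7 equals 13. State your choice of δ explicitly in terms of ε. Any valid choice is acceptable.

δ = ε/3

Suppose ε > 0. We need δ > 0 so that 0 < |s + 7| < δ implies |(-3s - 8) − 13| < ε.
|(-3s - 8) − 13| = |-3s - 21| = 3|s + 7|.
So 3|s + 7| < ε exactly when |s + 7| < ε/3.
Choosing δ = ε/3 gives |(-3s - 8) − 13| = 3|s + 7| < ε whenever |s + 7| < δ.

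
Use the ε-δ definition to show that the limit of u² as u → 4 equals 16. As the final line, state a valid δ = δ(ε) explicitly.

δ = min(1, ε/9)

Suppose ε > 0. We seek δ > 0 with 0 < |u − 4| < δ ⇒ |u² − 16| < ε.
Factor: u² − 16 = (u − 4)(u + 4), so |u² − 16| = |u − 4|·|u + 4|.
Restrict δ ≤ 1. Then |u − 4| < 1 gives |u| < 5, so by the triangle inequality |u + 4| ≤ 5 + 4 = 9.
Hence |u² − 16| ≤ 9|u − 4|, which is < ε once |u − 4| < ε/9.
Take δ = min(1, ε/9). If 0 < |u − 4| < δ then both bounds hold and |u² − 16| ≤ 9|u − 4| < 9·(ε/9) = ε.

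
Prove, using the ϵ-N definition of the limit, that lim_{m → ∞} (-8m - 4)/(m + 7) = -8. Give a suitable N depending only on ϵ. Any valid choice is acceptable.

Let ϵ > 0. For m ≥ 1, |(-8m - 4)/(m + 7) + 8| = |52|/((m + 7)) = 52/((m + 7)).
Since m + 7 ≥ m for m ≥ 1, this is ≤ 52/(m) = 52/m.
So |(-8m - 4)/(m + 7) + 8| < ϵ whenever m > 52/ϵ.
Take N = 52/ϵ. If m > N then |(-8m - 4)/(m + 7) + 8| ≤ 52/m < ϵ.

N = 52/ϵ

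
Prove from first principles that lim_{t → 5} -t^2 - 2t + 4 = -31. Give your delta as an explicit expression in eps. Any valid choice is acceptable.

Suppose eps > 0. We want delta > 0 such that 0 < |t − 5| < delta implies |(-t^2 - 2t + 4) + 31| < eps.
(-t^2 - 2t + 4) + 31 = -t^2 - 2t + 35 = (t − 5)(-t - 7).
So |(-t^2 - 2t + 4) + 31| = |t − 5|·|-t - 7|.
Require delta ≤ 1. Then |t − 5| < 1 gives |t| < 6, and by the triangle inequality |-t - 7| ≤ 6 + 7 = 13.
Hence |(-t^2 - 2t + 4) + 31| ≤ 13|t − 5| < eps provided |t − 5| < eps/13.
Choosing delta = min(1, eps/13) ensures both conditions, hence |(-t^2 - 2t + 4) + 31| < eps.

delta = min(1, eps/13)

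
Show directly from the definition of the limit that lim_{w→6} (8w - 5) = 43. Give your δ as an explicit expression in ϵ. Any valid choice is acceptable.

Suppose ϵ > 0. We need δ > 0 so that 0 < |w − 6| < δ implies |(8w - 5) − 43| < ϵ.
Since (8w - 5) − 43 = 8(w − 6), we have |(8w - 5) − 43| = 8|w − 6|.
Thus it suffices that |w − 6| < ϵ/8.
Take δ = ϵ/8. If 0 < |w − 6| < δ then |(8w - 5) − 43| = 8|w − 6| < 8·(ϵ/8) = ϵ.

δ = ϵ/8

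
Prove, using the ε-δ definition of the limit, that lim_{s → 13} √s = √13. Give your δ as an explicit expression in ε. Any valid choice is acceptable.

Suppose ε > 0. We want δ > 0 such that 0 < |s − 13| < δ implies |√s − √13| < ε.
Multiplying by the conjugate, |√s − √13| = |s − 13|/(√s + √13).
Restrict δ ≤ 13 so that |s − 13| < 13 forces s > 0, and then √s + √13 > √13.
Hence |√s − √13| < |s − 13|/√13, which is < ε once |s − 13| < √13·ε.
Take δ = min(13, √13·ε). If 0 < |s − 13| < δ then s > 0 and |√s − √13| < |s − 13|/√13 < ε.

δ = min(13, √13·ε)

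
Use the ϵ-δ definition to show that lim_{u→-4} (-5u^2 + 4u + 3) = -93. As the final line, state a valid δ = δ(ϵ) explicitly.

Fix ϵ > 0. We want δ > 0 such that 0 < |u + 4| < δ implies |(-5u^2 + 4u + 3) + 93| < ϵ.
(-5u^2 + 4u + 3) + 93 = -5u^2 + 4u + 96 = (u + 4)(-5u + 24).
So |(-5u^2 + 4u + 3) + 93| = |u + 4|·|-5u + 24|.
Assume first that |u + 4| < 1, so |u| < 5. Then |-5u + 24| ≤ 5·5 + 24 = 49.
Hence |(-5u^2 + 4u + 3) + 93| ≤ 49|u + 4| < ϵ provided |u + 4| < ϵ/49.
Take δ = min(1, ϵ/49). Then 0 < |u + 4| < δ gives both |u + 4| < 1 and |u + 4| < ϵ/49, so |(-5u^2 + 4u + 3) + 93| < ϵ.

δ = min(1, ϵ/49)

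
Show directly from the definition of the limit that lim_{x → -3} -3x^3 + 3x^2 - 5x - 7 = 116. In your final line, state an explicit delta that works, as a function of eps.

Suppose eps > 0. We want delta > 0 such that 0 < |x + 3| < delta implies |(-3x^3 + 3x^2 - 5x - 7) − 116| < eps.
(-3x^3 + 3x^2 - 5x - 7) − 116 = -3x^3 + 3x^2 - 5x - 123 = (x + 3)(-3x^2 + 12x - 41).
So |(-3x^3 + 3x^2 - 5x - 7) − 116| = |x + 3|·|-3x^2 + 12x - 41|.
Assume first that |x + 3| < 1, so |x| < 4. Then |-3x^2 + 12x - 41| ≤ 3·4^2 + 12·4 + 41 = 137.
Hence |(-3x^3 + 3x^2 - 5x - 7) − 116| ≤ 137|x + 3| < eps provided |x + 3| < eps/137.
Take delta = min(1, eps/137). Then 0 < |x + 3| < delta gives both |x + 3| < 1 and |x + 3| < eps/137, so |(-3x^3 + 3x^2 - 5x - 7) − 116| < eps.

delta = min(1, eps/137)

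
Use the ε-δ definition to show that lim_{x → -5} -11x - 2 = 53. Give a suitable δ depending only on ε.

Fix ε > 0. We need δ > 0 so that 0 < |x + 5| < δ implies |(-11x - 2) − 53| < ε.
|(-11x - 2) − 53| = |-11x - 55| = 11|x + 5|.
Thus it suffices that |x + 5| < ε/11.
Take δ = ε/11. If 0 < |x + 5| < δ then |(-11x - 2) − 53| = 11|x + 5| < 11·(ε/11) = ε.

δ = ε/11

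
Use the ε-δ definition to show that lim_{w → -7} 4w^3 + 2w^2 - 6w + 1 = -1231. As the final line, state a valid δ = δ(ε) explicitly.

δ = min(1, ε/640)

Let ε > 0. We want δ > 0 such that 0 < |w + 7| < δ implies |(4w^3 + 2w^2 - 6w + 1) + 1231| < ε.
(4w^3 + 2w^2 - 6w + 1) + 1231 = 4w^3 + 2w^2 - 6w + 1232 = (w + 7)(4w^2 - 26w + 176).
So |(4w^3 + 2w^2 - 6w + 1) + 1231| = |w + 7|·|4w^2 - 26w + 176|.
Assume first that |w + 7| < 1, so |w| < 8. Then |4w^2 - 26w + 176| ≤ 4·8^2 + 26·8 + 176 = 640.
Hence |(4w^3 + 2w^2 - 6w + 1) + 1231| ≤ 640|w + 7| < ε provided |w + 7| < ε/640.
Take δ = min(1, ε/640). Then 0 < |w + 7| < δ gives both |w + 7| < 1 and |w + 7| < ε/640, so |(4w^3 + 2w^2 - 6w + 1) + 1231| < ε.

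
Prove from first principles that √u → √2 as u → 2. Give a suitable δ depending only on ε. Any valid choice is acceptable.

Let ε > 0. We want δ > 0 such that 0 < |u − 2| < δ implies |√u − √2| < ε.
Multiplying by the conjugate, |√u − √2| = |u − 2|/(√u + √2).
Restrict δ ≤ 2 so that |u − 2| < 2 forces u > 0, and then √u + √2 > √2.
Hence |√u − √2| < |u − 2|/√2, which is < ε once |u − 2| < √2·ε.
Take δ = min(2, √2·ε). If 0 < |u − 2| < δ then u > 0 and |√u − √2| < |u − 2|/√2 < ε.

δ = min(2, √2·ε)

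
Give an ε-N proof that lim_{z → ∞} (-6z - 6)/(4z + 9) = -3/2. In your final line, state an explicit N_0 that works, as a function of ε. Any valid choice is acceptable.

N_0 = (15/8)/ε

Suppose ε > 0. We seek N_0 > 0 such that z > N_0 implies |(-6z - 6)/(4z + 9) + 3/2| < ε.
(-6z - 6)/(4z + 9) + 3/2 = (4(-6z - 6) − (-6)(4z + 9)) / (4(4z + 9)) = 30/(4(4z + 9)).
For z > 0 we have 4z + 9 > 4z, so |(-6z - 6)/(4z + 9) + 3/2| = 30/(4(4z + 9)) < 30/(4·4z) = (15/8)/z.
Thus |(-6z - 6)/(4z + 9) + 3/2| < ε whenever z > (15/8)/ε.
Take N_0 = (15/8)/ε. If z > N_0 then |(-6z - 6)/(4z + 9) + 3/2| < (15/8)/z < ε.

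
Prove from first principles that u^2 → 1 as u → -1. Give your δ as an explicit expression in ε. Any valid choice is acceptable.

δ = min(1, ε/3)

Fix ε > 0. We seek δ > 0 with 0 < |u + 1| < δ ⇒ |u^2 − 1| < ε.
Factor: u^2 − 1 = (u + 1)(u - 1), so |u^2 − 1| = |u + 1|·|u - 1|.
Impose δ ≤ 1 so that |u| < 2; then |u - 1| ≤ 3.
Hence |u^2 − 1| ≤ 3|u + 1|, which is < ε once |u + 1| < ε/3.
Take δ = min(1, ε/3). If 0 < |u + 1| < δ then both bounds hold and |u^2 − 1| ≤ 3|u + 1| < 3·(ε/3) = ε.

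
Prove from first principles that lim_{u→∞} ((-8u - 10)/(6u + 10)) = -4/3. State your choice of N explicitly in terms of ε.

N = (5/9)/ε

Let ε > 0 be given. We seek N > 0 such that u > N implies |(-8u - 10)/(6u + 10) + 4/3| < ε.
(-8u - 10)/(6u + 10) + 4/3 = (6(-8u - 10) − (-8)(6u + 10)) / (6(6u + 10)) = 20/(6(6u + 10)).
For u > 0 we have 6u + 10 > 6u, so |(-8u - 10)/(6u + 10) + 4/3| = 20/(6(6u + 10)) < 20/(6·6u) = (5/9)/u.
Thus |(-8u - 10)/(6u + 10) + 4/3| < ε whenever u > (5/9)/ε.
Take N = (5/9)/ε. If u > N then |(-8u - 10)/(6u + 10) + 4/3| < (5/9)/u < ε.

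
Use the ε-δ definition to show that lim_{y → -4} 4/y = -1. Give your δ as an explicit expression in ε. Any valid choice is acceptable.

Let ε > 0 be given. We seek δ > 0 such that 0 < |y + 4| < δ implies |4/y + 1| < ε.
|4/y + 1| = 4·|-4 − y|/(4·|y|) = 4|y + 4|/(4|y|).
Require δ ≤ 2 so that |y| > 4 − 2 = 2, hence 4|y| > 8.
Then |4/y + 1| < 4|y + 4|/8, which is < ε when |y + 4| < 2ε.
Take δ = min(2, 2ε). Then 0 < |y + 4| < δ gives both |y + 4| < 2 and |y + 4| < 2ε, so |4/y + 1| < ε.

δ = min(2, 2ε)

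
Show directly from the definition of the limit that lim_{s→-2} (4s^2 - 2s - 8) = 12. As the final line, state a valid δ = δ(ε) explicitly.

Suppose ε > 0. We want δ > 0 such that 0 < |s + 2| < δ implies |(4s^2 - 2s - 8) − 12| < ε.
(4s^2 - 2s - 8) − 12 = 4s^2 - 2s - 20 = (s + 2)(4s - 10).
So |(4s^2 - 2s - 8) − 12| = |s + 2|·|4s - 10|.
Assume first that |s + 2| < 1, so |s| < 3. Then |4s - 10| ≤ 4·3 + 10 = 22.
Hence |(4s^2 - 2s - 8) − 12| ≤ 22|s + 2| < ε provided |s + 2| < ε/22.
Choosing δ = min(1, ε/22) ensures both conditions, hence |(4s^2 - 2s - 8) − 12| < ε.

δ = min(1, ε/22)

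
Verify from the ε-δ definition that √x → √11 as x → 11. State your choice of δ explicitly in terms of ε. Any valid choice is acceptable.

δ = min(11, √11·ε)

Suppose ε > 0. We want δ > 0 such that 0 < |x − 11| < δ implies |√x − √11| < ε.
Multiplying by the conjugate, |√x − √11| = |x − 11|/(√x + √11).
Restrict δ ≤ 11 so that |x − 11| < 11 forces x > 0, and then √x + √11 > √11.
Hence |√x − √11| < |x − 11|/√11, which is < ε once |x − 11| < √11·ε.
Take δ = min(11, √11·ε). If 0 < |x − 11| < δ then x > 0 and |√x − √11| < |x − 11|/√11 < ε.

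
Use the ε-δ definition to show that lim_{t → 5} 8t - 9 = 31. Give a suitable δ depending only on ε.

Fix ε > 0. We need δ > 0 so that 0 < |t − 5| < δ implies |(8t - 9) − 31| < ε.
Since (8t - 9) − 31 = 8(t − 5), we have |(8t - 9) − 31| = 8|t − 5|.
So 8|t − 5| < ε exactly when |t − 5| < ε/8.
Choosing δ = ε/8 gives |(8t - 9) − 31| = 8|t − 5| < ε whenever |t − 5| < δ.

δ = ε/8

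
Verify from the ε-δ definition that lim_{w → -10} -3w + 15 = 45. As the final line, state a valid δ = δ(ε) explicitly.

Fix ε > 0. We need δ > 0 so that 0 < |w + 10| < δ implies |(-3w + 15) − 45| < ε.
Since (-3w + 15) − 45 = -3(w + 10), we have |(-3w + 15) − 45| = 3|w + 10|.
So 3|w + 10| < ε exactly when |w + 10| < ε/3.
Take δ = ε/3. If 0 < |w + 10| < δ then |(-3w + 15) − 45| = 3|w + 10| < 3·(ε/3) = ε.

δ = ε/3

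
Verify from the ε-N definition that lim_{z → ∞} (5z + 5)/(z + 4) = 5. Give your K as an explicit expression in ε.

Let ε > 0 be given. We seek K > 0 such that z > K implies |(5z + 5)/(z + 4) − 5| < ε.
(5z + 5)/(z + 4) − 5 = ((5z + 5) − 5(z + 4)) / ((z + 4)) = -15/((z + 4)).
For z > 0 we have z + 4 > z, so |(5z + 5)/(z + 4) − 5| = 15/((z + 4)) < 15/(z) = 15/z.
Thus |(5z + 5)/(z + 4) − 5| < ε whenever z > 15/ε.
Take K = 15/ε. If z > K then |(5z + 5)/(z + 4) − 5| < 15/z < ε.

K = 15/ε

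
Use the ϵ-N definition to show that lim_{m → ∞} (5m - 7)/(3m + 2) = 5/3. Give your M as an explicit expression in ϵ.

Let ϵ > 0 be given. For m ≥ 1, |(5m - 7)/(3m + 2) − (5/3)| = |-31|/(3(3m + 2)) = 31/(3(3m + 2)).
Since 3m + 2 ≥ 3m for m ≥ 1, this is ≤ 31/(3·3m) = (31/9)/m.
So |(5m - 7)/(3m + 2) − (5/3)| < ϵ whenever m > (31/9)/ϵ.
Take M = (31/9)/ϵ. If m > M then |(5m - 7)/(3m + 2) − (5/3)| ≤ (31/9)/m < ϵ.

M = (31/9)/ϵ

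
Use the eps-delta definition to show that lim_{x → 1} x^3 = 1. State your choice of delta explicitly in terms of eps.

delta = min(1, eps/7)

Let eps > 0. We seek delta > 0 with 0 < |x − 1| < delta ⇒ |x^3 − 1| < eps.
Factor: x^3 − 1 = (x − 1)(x^2 + x + 1), so |x^3 − 1| = |x − 1|·|x^2 + x + 1|.
Impose delta ≤ 1 so that |x| < 2; then |x^2 + x + 1| ≤ 7.
Hence |x^3 − 1| ≤ 7|x − 1|, which is < eps once |x − 1| < eps/7.
Take delta = min(1, eps/7). If 0 < |x − 1| < delta then both bounds hold and |x^3 − 1| ≤ 7|x − 1| < 7·(eps/7) = eps.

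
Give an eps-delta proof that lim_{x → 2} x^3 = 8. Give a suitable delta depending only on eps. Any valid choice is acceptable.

delta = min(2, eps/28)

Let eps > 0 be given. We seek delta > 0 with 0 < |x − 2| < delta ⇒ |x^3 − 8| < eps.
Factor: x^3 − 8 = (x − 2)(x^2 + 2x + 4), so |x^3 − 8| = |x − 2|·|x^2 + 2x + 4|.
Restrict delta ≤ 2. Then |x − 2| < 2 gives |x| < 4, so by the triangle inequality |x^2 + 2x + 4| ≤ 4^2 + 2·4 + 4 = 28.
Hence |x^3 − 8| ≤ 28|x − 2|, which is < eps once |x − 2| < eps/28.
Take delta = min(2, eps/28). If 0 < |x − 2| < delta then both bounds hold and |x^3 − 8| ≤ 28|x − 2| < 28·(eps/28) = eps.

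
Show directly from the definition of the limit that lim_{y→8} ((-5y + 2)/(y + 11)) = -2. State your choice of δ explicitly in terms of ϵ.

Let ϵ > 0 be given. We want δ > 0 with 0 < |y − 8| < δ ⇒ |(-5y + 2)/(y + 11) + 2| < ϵ.
Combining over a common denominator, (-5y + 2)/(y + 11) + 2 = [(-5y + 2)·19 − (-38)·(y + 11)] / [19·(y + 11)] = -57(y − 8) / (19(y + 11)).
So |(-5y + 2)/(y + 11) + 2| = 57|y − 8| / (19·|y + 11|).
Require δ ≤ 19/2, so |y + 11| ≥ |19| − |y − 8| > 19 − 19/2 = 19/2.
Hence |(-5y + 2)/(y + 11) + 2| < 57|y − 8|/(19·(19/2)) = (6/19)|y − 8|, which is < ϵ once |y − 8| < (19/6)ϵ.
Take δ = min(19/2, (19/6)ϵ). Then 0 < |y − 8| < δ forces both bounds, so |(-5y + 2)/(y + 11) + 2| < ϵ.

δ = min(19/2, (19/6)ϵ)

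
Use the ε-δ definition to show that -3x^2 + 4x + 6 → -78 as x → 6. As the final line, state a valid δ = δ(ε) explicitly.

δ = min(1, ε/35)

Let ε > 0. We want δ > 0 such that 0 < |x − 6| < δ implies |(-3x^2 + 4x + 6) + 78| < ε.
(-3x^2 + 4x + 6) + 78 = -3x^2 + 4x + 84 = (x − 6)(-3x - 14).
So |(-3x^2 + 4x + 6) + 78| = |x − 6|·|-3x - 14|.
Require δ ≤ 1. Then |x − 6| < 1 gives |x| < 7, and by the triangle inequality |-3x - 14| ≤ 3·7 + 14 = 35.
Hence |(-3x^2 + 4x + 6) + 78| ≤ 35|x − 6| < ε provided |x − 6| < ε/35.
Take δ = min(1, ε/35). Then 0 < |x − 6| < δ gives both |x − 6| < 1 and |x − 6| < ε/35, so |(-3x^2 + 4x + 6) + 78| < ε.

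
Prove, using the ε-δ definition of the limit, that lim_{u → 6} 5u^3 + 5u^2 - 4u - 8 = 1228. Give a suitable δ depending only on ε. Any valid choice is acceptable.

δ = min(2, ε/806)

Let ε > 0. We want δ > 0 such that 0 < |u − 6| < δ implies |(5u^3 + 5u^2 - 4u - 8) − 1228| < ε.
(5u^3 + 5u^2 - 4u - 8) − 1228 = 5u^3 + 5u^2 - 4u - 1236 = (u − 6)(5u^2 + 35u + 206).
So |(5u^3 + 5u^2 - 4u - 8) − 1228| = |u − 6|·|5u^2 + 35u + 206|.
Assume first that |u − 6| < 2, so |u| < 8. Then |5u^2 + 35u + 206| ≤ 5·8^2 + 35·8 + 206 = 806.
Hence |(5u^3 + 5u^2 - 4u - 8) − 1228| ≤ 806|u − 6| < ε provided |u − 6| < ε/806.
Choosing δ = min(2, ε/806) ensures both conditions, hence |(5u^3 + 5u^2 - 4u - 8) − 1228| < ε.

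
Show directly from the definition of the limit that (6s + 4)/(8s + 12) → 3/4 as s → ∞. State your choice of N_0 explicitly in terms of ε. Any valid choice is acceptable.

Suppose ε > 0. We seek N_0 > 0 such that s > N_0 implies |(6s + 4)/(8s + 12) − (3/4)| < ε.
(6s + 4)/(8s + 12) − (3/4) = (8(6s + 4) − 6(8s + 12)) / (8(8s + 12)) = -40/(8(8s + 12)).
For s > 0 we have 8s + 12 > 8s, so |(6s + 4)/(8s + 12) − (3/4)| = 40/(8(8s + 12)) < 40/(8·8s) = (5/8)/s.
Thus |(6s + 4)/(8s + 12) − (3/4)| < ε whenever s > (5/8)/ε.
Take N_0 = (5/8)/ε. If s > N_0 then |(6s + 4)/(8s + 12) − (3/4)| < (5/8)/s < ε.

N_0 = (5/8)/ε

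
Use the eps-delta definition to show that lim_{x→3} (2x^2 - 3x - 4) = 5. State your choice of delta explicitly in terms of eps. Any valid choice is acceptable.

delta = min(1, eps/11)

Fix eps > 0. We want delta > 0 such that 0 < |x − 3| < delta implies |(2x^2 - 3x - 4) − 5| < eps.
(2x^2 - 3x - 4) − 5 = 2x^2 - 3x - 9 = (x − 3)(2x + 3).
So |(2x^2 - 3x - 4) − 5| = |x − 3|·|2x + 3|.
Assume first that |x − 3| < 1, so |x| < 4. Then |2x + 3| ≤ 2·4 + 3 = 11.
Hence |(2x^2 - 3x - 4) − 5| ≤ 11|x − 3| < eps provided |x − 3| < eps/11.
Take delta = min(1, eps/11). Then 0 < |x − 3| < delta gives both |x − 3| < 1 and |x − 3| < eps/11, so |(2x^2 - 3x - 4) − 5| < eps.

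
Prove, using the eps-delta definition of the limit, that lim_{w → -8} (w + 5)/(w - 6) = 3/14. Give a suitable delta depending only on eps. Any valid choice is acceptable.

Suppose eps > 0. We want delta > 0 with 0 < |w + 8| < delta ⇒ |(w + 5)/(w - 6) − (3/14)| < eps.
Combining over a common denominator, (w + 5)/(w - 6) − (3/14) = [(w + 5)·(-14) − (-3)·(w - 6)] / [(-14)·(w - 6)] = -11(w + 8) / ((-14)(w - 6)).
So |(w + 5)/(w - 6) − (3/14)| = 11|w + 8| / (14·|w − 6|).
Require delta ≤ 7, so |w − 6| ≥ |-14| − |w + 8| > 14 − 7 = 7.
Hence |(w + 5)/(w - 6) − (3/14)| < 11|w + 8|/(14·7) = (11/98)|w + 8|, which is < eps once |w + 8| < (98/11)eps.
Take delta = min(7, (98/11)eps). Then 0 < |w + 8| < delta forces both bounds, so |(w + 5)/(w - 6) − (3/14)| < eps.

delta = min(7, (98/11)eps)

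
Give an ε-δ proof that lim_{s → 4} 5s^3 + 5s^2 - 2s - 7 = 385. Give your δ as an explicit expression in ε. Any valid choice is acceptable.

Let ε > 0. We want δ > 0 such that 0 < |s − 4| < δ implies |(5s^3 + 5s^2 - 2s - 7) − 385| < ε.
(5s^3 + 5s^2 - 2s - 7) − 385 = 5s^3 + 5s^2 - 2s - 392 = (s − 4)(5s^2 + 25s + 98).
So |(5s^3 + 5s^2 - 2s - 7) − 385| = |s − 4|·|5s^2 + 25s + 98|.
Assume first that |s − 4| < 1, so |s| < 5. Then |5s^2 + 25s + 98| ≤ 5·5^2 + 25·5 + 98 = 348.
Hence |(5s^3 + 5s^2 - 2s - 7) − 385| ≤ 348|s − 4| < ε provided |s − 4| < ε/348.
Take δ = min(1, ε/348). Then 0 < |s − 4| < δ gives both |s − 4| < 1 and |s − 4| < ε/348, so |(5s^3 + 5s^2 - 2s - 7) − 385| < ε.

δ = min(1, ε/348)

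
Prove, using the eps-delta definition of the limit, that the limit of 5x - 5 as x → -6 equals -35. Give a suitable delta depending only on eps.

delta = eps/5

Let eps > 0. We need delta > 0 so that 0 < |x + 6| < delta implies |(5x - 5) + 35| < eps.
|(5x - 5) + 35| = |5x + 30| = 5|x + 6|.
Thus it suffices that |x + 6| < eps/5.
Choosing delta = eps/5 gives |(5x - 5) + 35| = 5|x + 6| < eps whenever |x + 6| < delta.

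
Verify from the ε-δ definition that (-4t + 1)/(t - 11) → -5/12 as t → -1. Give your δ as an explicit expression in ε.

δ = min(6, (72/43)ε)

Let ε > 0. We want δ > 0 with 0 < |t + 1| < δ ⇒ |(-4t + 1)/(t - 11) + 5/12| < ε.
Combining over a common denominator, (-4t + 1)/(t - 11) + 5/12 = [(-4t + 1)·(-12) − 5·(t - 11)] / [(-12)·(t - 11)] = 43(t + 1) / ((-12)(t - 11)).
So |(-4t + 1)/(t - 11) + 5/12| = 43|t + 1| / (12·|t − 11|).
Restrict δ ≤ 6. Then |t + 1| < 6 gives |t − 11| = |(t + 1) + (-12)| ≥ 12 − 6 = 6.
Hence |(-4t + 1)/(t - 11) + 5/12| < 43|t + 1|/(12·6) = (43/72)|t + 1|, which is < ε once |t + 1| < (72/43)ε.
Take δ = min(6, (72/43)ε). Then 0 < |t + 1| < δ forces both bounds, so |(-4t + 1)/(t - 11) + 5/12| < ε.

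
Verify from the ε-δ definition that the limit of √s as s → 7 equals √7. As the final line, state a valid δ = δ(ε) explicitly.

Fix ε > 0. We want δ > 0 such that 0 < |s − 7| < δ implies |√s − √7| < ε.
Multiplying by the conjugate, |√s − √7| = |s − 7|/(√s + √7).
Restrict δ ≤ 7 so that |s − 7| < 7 forces s > 0, and then √s + √7 > √7.
Hence |√s − √7| < |s − 7|/√7, which is < ε once |s − 7| < √7·ε.
Take δ = min(7, √7·ε). If 0 < |s − 7| < δ then s > 0 and |√s − √7| < |s − 7|/√7 < ε.

δ = min(7, √7·ε)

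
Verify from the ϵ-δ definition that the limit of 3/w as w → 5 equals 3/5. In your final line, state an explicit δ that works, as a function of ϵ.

δ = min(5/2, (25/6)ϵ)

Let ϵ > 0 be given. We seek δ > 0 such that 0 < |w − 5| < δ implies |3/w − (3/5)| < ϵ.
|3/w − (3/5)| = 3·|5 − w|/(5·|w|) = 3|w − 5|/(5|w|).
Require δ ≤ 5/2 so that |w| > 5 − 5/2 = 5/2, hence 5|w| > 25/2.
Then |3/w − (3/5)| < 3|w − 5|/(25/2), which is < ϵ when |w − 5| < (25/6)ϵ.
Take δ = min(5/2, (25/6)ϵ). Then 0 < |w − 5| < δ gives both |w − 5| < 5/2 and |w − 5| < (25/6)ϵ, so |3/w − (3/5)| < ϵ.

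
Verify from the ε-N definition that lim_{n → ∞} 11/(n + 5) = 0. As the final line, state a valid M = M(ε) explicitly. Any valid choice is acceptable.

M = 11/ε

Let ε > 0 be given. For n ≥ 1, |11/(n + 5) − 0| = 11/(n + 5) ≤ 11/n.
We need 11/n < ε, i.e. n > 11/ε.
Take M = 11/ε. If n > M then |11/(n + 5)| ≤ 11/n < ε.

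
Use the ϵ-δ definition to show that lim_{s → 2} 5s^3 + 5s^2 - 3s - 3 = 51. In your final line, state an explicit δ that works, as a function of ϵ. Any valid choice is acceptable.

Fix ϵ > 0. We want δ > 0 such that 0 < |s − 2| < δ implies |(5s^3 + 5s^2 - 3s - 3) − 51| < ϵ.
(5s^3 + 5s^2 - 3s - 3) − 51 = 5s^3 + 5s^2 - 3s - 54 = (s − 2)(5s^2 + 15s + 27).
So |(5s^3 + 5s^2 - 3s - 3) − 51| = |s − 2|·|5s^2 + 15s + 27|.
Assume first that |s − 2| < 2, so |s| < 4. Then |5s^2 + 15s + 27| ≤ 5·4^2 + 15·4 + 27 = 167.
Hence |(5s^3 + 5s^2 - 3s - 3) − 51| ≤ 167|s − 2| < ϵ provided |s − 2| < ϵ/167.
Take δ = min(2, ϵ/167). Then 0 < |s − 2| < δ gives both |s − 2| < 2 and |s − 2| < ϵ/167, so |(5s^3 + 5s^2 - 3s - 3) − 51| < ϵ.

δ = min(2, ϵ/167)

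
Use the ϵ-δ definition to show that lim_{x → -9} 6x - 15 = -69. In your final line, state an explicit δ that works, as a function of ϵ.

δ = ϵ/6

Fix ϵ > 0. We need δ > 0 so that 0 < |x + 9| < δ implies |(6x - 15) + 69| < ϵ.
Since (6x - 15) + 69 = 6(x + 9), we have |(6x - 15) + 69| = 6|x + 9|.
So 6|x + 9| < ϵ exactly when |x + 9| < ϵ/6.
Take δ = ϵ/6. If 0 < |x + 9| < δ then |(6x - 15) + 69| = 6|x + 9| < 6·(ϵ/6) = ϵ.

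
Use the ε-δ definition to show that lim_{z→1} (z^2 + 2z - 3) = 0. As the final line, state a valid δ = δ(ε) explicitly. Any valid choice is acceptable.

δ = min(1, ε/5)

Let ε > 0. We want δ > 0 such that 0 < |z − 1| < δ implies |(z^2 + 2z - 3)| < ε.
(z^2 + 2z - 3) = z^2 + 2z - 3 = (z − 1)(z + 3).
So |(z^2 + 2z - 3)| = |z − 1|·|z + 3|.
Require δ ≤ 1. Then |z − 1| < 1 gives |z| < 2, and by the triangle inequality |z + 3| ≤ 2 + 3 = 5.
Hence |(z^2 + 2z - 3)| ≤ 5|z − 1| < ε provided |z − 1| < ε/5.
Take δ = min(1, ε/5). Then 0 < |z − 1| < δ gives both |z − 1| < 1 and |z − 1| < ε/5, so |(z^2 + 2z - 3)| < ε.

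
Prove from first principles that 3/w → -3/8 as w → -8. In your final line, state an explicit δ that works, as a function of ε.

Let ε > 0 be given. We seek δ > 0 such that 0 < |w + 8| < δ implies |3/w + 3/8| < ε.
|3/w + 3/8| = 3·|-8 − w|/(8·|w|) = 3|w + 8|/(8|w|).
Restrict δ ≤ 4. Then |w + 8| < 4 gives |w| > 4, so 8|w| > 32.
Then |3/w + 3/8| < 3|w + 8|/32, which is < ε when |w + 8| < (32/3)ε.
Take δ = min(4, (32/3)ε). Then 0 < |w + 8| < δ gives both |w + 8| < 4 and |w + 8| < (32/3)ε, so |3/w + 3/8| < ε.

δ = min(4, (32/3)ε)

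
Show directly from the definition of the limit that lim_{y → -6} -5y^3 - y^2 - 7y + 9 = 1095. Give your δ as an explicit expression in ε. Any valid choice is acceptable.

Fix ε > 0. We want δ > 0 such that 0 < |y + 6| < δ implies |(-5y^3 - y^2 - 7y + 9) − 1095| < ε.
(-5y^3 - y^2 - 7y + 9) − 1095 = -5y^3 - y^2 - 7y - 1086 = (y + 6)(-5y^2 + 29y - 181).
So |(-5y^3 - y^2 - 7y + 9) − 1095| = |y + 6|·|-5y^2 + 29y - 181|.
Assume first that |y + 6| < 1, so |y| < 7. Then |-5y^2 + 29y - 181| ≤ 5·7^2 + 29·7 + 181 = 629.
Hence |(-5y^3 - y^2 - 7y + 9) − 1095| ≤ 629|y + 6| < ε provided |y + 6| < ε/629.
Take δ = min(1, ε/629). Then 0 < |y + 6| < δ gives both |y + 6| < 1 and |y + 6| < ε/629, so |(-5y^3 - y^2 - 7y + 9) − 1095| < ε.

δ = min(1, ε/629)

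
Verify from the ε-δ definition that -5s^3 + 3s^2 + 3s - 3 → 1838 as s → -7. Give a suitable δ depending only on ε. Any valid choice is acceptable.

δ = min(2, ε/1010)

Fix ε > 0. We want δ > 0 such that 0 < |s + 7| < δ implies |(-5s^3 + 3s^2 + 3s - 3) − 1838| < ε.
(-5s^3 + 3s^2 + 3s - 3) − 1838 = -5s^3 + 3s^2 + 3s - 1841 = (s + 7)(-5s^2 + 38s - 263).
So |(-5s^3 + 3s^2 + 3s - 3) − 1838| = |s + 7|·|-5s^2 + 38s - 263|.
Assume first that |s + 7| < 2, so |s| < 9. Then |-5s^2 + 38s - 263| ≤ 5·9^2 + 38·9 + 263 = 1010.
Hence |(-5s^3 + 3s^2 + 3s - 3) − 1838| ≤ 1010|s + 7| < ε provided |s + 7| < ε/1010.
Take δ = min(2, ε/1010). Then 0 < |s + 7| < δ gives both |s + 7| < 2 and |s + 7| < ε/1010, so |(-5s^3 + 3s^2 + 3s - 3) − 1838| < ε.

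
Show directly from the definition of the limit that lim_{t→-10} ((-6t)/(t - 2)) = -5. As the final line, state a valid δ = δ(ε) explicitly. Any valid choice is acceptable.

δ = min(6, 6ε)

Let ε > 0. We want δ > 0 with 0 < |t + 10| < δ ⇒ |(-6t)/(t - 2) + 5| < ε.
Combining over a common denominator, (-6t)/(t - 2) + 5 = [(-6t)·(-12) − 60·(t - 2)] / [(-12)·(t - 2)] = 12(t + 10) / ((-12)(t - 2)).
So |(-6t)/(t - 2) + 5| = 12|t + 10| / (12·|t − 2|).
Restrict δ ≤ 6. Then |t + 10| < 6 gives |t − 2| = |(t + 10) + (-12)| ≥ 12 − 6 = 6.
Hence |(-6t)/(t - 2) + 5| < 12|t + 10|/(12·6) = (1/6)|t + 10|, which is < ε once |t + 10| < 6ε.
Take δ = min(6, 6ε). Then 0 < |t + 10| < δ forces both bounds, so |(-6t)/(t - 2) + 5| < ε.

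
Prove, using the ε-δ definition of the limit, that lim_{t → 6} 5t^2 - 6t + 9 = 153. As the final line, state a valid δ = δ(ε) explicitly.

Let ε > 0. We want δ > 0 such that 0 < |t − 6| < δ implies |(5t^2 - 6t + 9) − 153| < ε.
(5t^2 - 6t + 9) − 153 = 5t^2 - 6t - 144 = (t − 6)(5t + 24).
So |(5t^2 - 6t + 9) − 153| = |t − 6|·|5t + 24|.
Assume first that |t − 6| < 2, so |t| < 8. Then |5t + 24| ≤ 5·8 + 24 = 64.
Hence |(5t^2 - 6t + 9) − 153| ≤ 64|t − 6| < ε provided |t − 6| < ε/64.
Choosing δ = min(2, ε/64) ensures both conditions, hence |(5t^2 - 6t + 9) − 153| < ε.

δ = min(2, ε/64)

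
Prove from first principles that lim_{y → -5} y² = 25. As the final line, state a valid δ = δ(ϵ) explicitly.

δ = min(1, ϵ/11)

Let ϵ > 0. We seek δ > 0 with 0 < |y + 5| < δ ⇒ |y² − 25| < ϵ.
Factor: y² − 25 = (y + 5)(y - 5), so |y² − 25| = |y + 5|·|y - 5|.
Restrict δ ≤ 1. Then |y + 5| < 1 gives |y| < 6, so by the triangle inequality |y - 5| ≤ 6 + 5 = 11.
Hence |y² − 25| ≤ 11|y + 5|, which is < ϵ once |y + 5| < ϵ/11.
Take δ = min(1, ϵ/11). If 0 < |y + 5| < δ then both bounds hold and |y² − 25| ≤ 11|y + 5| < 11·(ϵ/11) = ϵ.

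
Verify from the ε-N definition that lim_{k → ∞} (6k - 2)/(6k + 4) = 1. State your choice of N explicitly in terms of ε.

N = 1/ε

Let ε > 0 be given. For k ≥ 1, |(6k - 2)/(6k + 4) − 1| = |-36|/(6(6k + 4)) = 36/(6(6k + 4)).
Since 6k + 4 ≥ 6k for k ≥ 1, this is ≤ 36/(6·6k) = 1/k.
So |(6k - 2)/(6k + 4) − 1| < ε whenever k > 1/ε.
Take N = 1/ε. If k > N then |(6k - 2)/(6k + 4) − 1| ≤ 1/k < ε.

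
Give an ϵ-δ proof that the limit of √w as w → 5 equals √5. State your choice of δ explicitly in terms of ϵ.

Suppose ϵ > 0. We want δ > 0 such that 0 < |w − 5| < δ implies |√w − √5| < ϵ.
Rationalise: √w − √5 = (w − 5)/(√w + √5), so |√w − √5| = |w − 5|/(√w + √5).
Restrict δ ≤ 5 so that |w − 5| < 5 forces w > 0, and then √w + √5 > √5.
Hence |√w − √5| < |w − 5|/√5, which is < ϵ once |w − 5| < √5·ϵ.
Take δ = min(5, √5·ϵ). If 0 < |w − 5| < δ then w > 0 and |√w − √5| < |w − 5|/√5 < ϵ.

δ = min(5, √5·ϵ)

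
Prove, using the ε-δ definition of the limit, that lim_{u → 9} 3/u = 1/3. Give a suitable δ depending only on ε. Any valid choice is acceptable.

δ = min(9/2, (27/2)ε)

Let ε > 0 be given. We seek δ > 0 such that 0 < |u − 9| < δ implies |3/u − (1/3)| < ε.
|3/u − (1/3)| = 3·|9 − u|/(9·|u|) = 3|u − 9|/(9|u|).
Require δ ≤ 9/2 so that |u| > 9 − 9/2 = 9/2, hence 9|u| > 81/2.
Then |3/u − (1/3)| < 3|u − 9|/(81/2), which is < ε when |u − 9| < (27/2)ε.
Take δ = min(9/2, (27/2)ε). Then 0 < |u − 9| < δ gives both |u − 9| < 9/2 and |u − 9| < (27/2)ε, so |3/u − (1/3)| < ε.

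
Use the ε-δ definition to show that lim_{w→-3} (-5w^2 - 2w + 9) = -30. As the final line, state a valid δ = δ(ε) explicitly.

Let ε > 0 be given. We want δ > 0 such that 0 < |w + 3| < δ implies |(-5w^2 - 2w + 9) + 30| < ε.
(-5w^2 - 2w + 9) + 30 = -5w^2 - 2w + 39 = (w + 3)(-5w + 13).
So |(-5w^2 - 2w + 9) + 30| = |w + 3|·|-5w + 13|.
Require δ ≤ 1. Then |w + 3| < 1 gives |w| < 4, and by the triangle inequality |-5w + 13| ≤ 5·4 + 13 = 33.
Hence |(-5w^2 - 2w + 9) + 30| ≤ 33|w + 3| < ε provided |w + 3| < ε/33.
Choosing δ = min(1, ε/33) ensures both conditions, hence |(-5w^2 - 2w + 9) + 30| < ε.

δ = min(1, ε/33)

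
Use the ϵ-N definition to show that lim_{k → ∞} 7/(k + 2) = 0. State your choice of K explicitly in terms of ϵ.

Let ϵ > 0. For k ≥ 1, |7/(k + 2) − 0| = 7/(k + 2) ≤ 7/k.
We need 7/k < ϵ, i.e. k > 7/ϵ.
Take K = 7/ϵ. If k > K then |7/(k + 2)| ≤ 7/k < ϵ.

K = 7/ϵ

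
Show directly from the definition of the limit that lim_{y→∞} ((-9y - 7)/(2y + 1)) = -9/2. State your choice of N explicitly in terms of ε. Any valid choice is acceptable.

Let ε > 0 be given. We seek N > 0 such that y > N implies |(-9y - 7)/(2y + 1) + 9/2| < ε.
(-9y - 7)/(2y + 1) + 9/2 = (2(-9y - 7) − (-9)(2y + 1)) / (2(2y + 1)) = -5/(2(2y + 1)).
For y > 0 we have 2y + 1 > 2y, so |(-9y - 7)/(2y + 1) + 9/2| = 5/(2(2y + 1)) < 5/(2·2y) = (5/4)/y.
Thus |(-9y - 7)/(2y + 1) + 9/2| < ε whenever y > (5/4)/ε.
Take N = (5/4)/ε. If y > N then |(-9y - 7)/(2y + 1) + 9/2| < (5/4)/y < ε.

N = (5/4)/ε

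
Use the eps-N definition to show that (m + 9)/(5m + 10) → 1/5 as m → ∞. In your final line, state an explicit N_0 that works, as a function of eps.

Let eps > 0 be given. For m ≥ 1, |(m + 9)/(5m + 10) − (1/5)| = |35|/(5(5m + 10)) = 35/(5(5m + 10)).
Since 5m + 10 ≥ 5m for m ≥ 1, this is ≤ 35/(5·5m) = (7/5)/m.
So |(m + 9)/(5m + 10) − (1/5)| < eps whenever m > (7/5)/eps.
Take N_0 = (7/5)/eps. If m > N_0 then |(m + 9)/(5m + 10) − (1/5)| ≤ (7/5)/m < eps.

N_0 = (7/5)/eps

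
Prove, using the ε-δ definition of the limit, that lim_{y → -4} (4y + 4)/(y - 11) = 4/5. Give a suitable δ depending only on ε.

δ = min(15/2, (75/32)ε)

Let ε > 0 be given. We want δ > 0 with 0 < |y + 4| < δ ⇒ |(4y + 4)/(y - 11) − (4/5)| < ε.
Combining over a common denominator, (4y + 4)/(y - 11) − (4/5) = [(4y + 4)·(-15) − (-12)·(y - 11)] / [(-15)·(y - 11)] = -48(y + 4) / ((-15)(y - 11)).
So |(4y + 4)/(y - 11) − (4/5)| = 48|y + 4| / (15·|y − 11|).
Require δ ≤ 15/2, so |y − 11| ≥ |-15| − |y + 4| > 15 − 15/2 = 15/2.
Hence |(4y + 4)/(y - 11) − (4/5)| < 48|y + 4|/(15·(15/2)) = (32/75)|y + 4|, which is < ε once |y + 4| < (75/32)ε.
Take δ = min(15/2, (75/32)ε). Then 0 < |y + 4| < δ forces both bounds, so |(4y + 4)/(y - 11) − (4/5)| < ε.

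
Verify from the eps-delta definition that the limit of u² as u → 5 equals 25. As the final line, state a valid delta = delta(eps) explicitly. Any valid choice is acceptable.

Let eps > 0. We seek delta > 0 with 0 < |u − 5| < delta ⇒ |u² − 25| < eps.
Factor: u² − 25 = (u − 5)(u + 5), so |u² − 25| = |u − 5|·|u + 5|.
Impose delta ≤ 1 so that |u| < 6; then |u + 5| ≤ 11.
Hence |u² − 25| ≤ 11|u − 5|, which is < eps once |u − 5| < eps/11.
Take delta = min(1, eps/11). If 0 < |u − 5| < delta then both bounds hold and |u² − 25| ≤ 11|u − 5| < 11·(eps/11) = eps.

delta = min(1, eps/11)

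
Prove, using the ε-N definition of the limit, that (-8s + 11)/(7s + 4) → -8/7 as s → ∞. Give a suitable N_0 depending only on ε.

N_0 = (109/49)/ε

Fix ε > 0. We seek N_0 > 0 such that s > N_0 implies |(-8s + 11)/(7s + 4) + 8/7| < ε.
(-8s + 11)/(7s + 4) + 8/7 = (7(-8s + 11) − (-8)(7s + 4)) / (7(7s + 4)) = 109/(7(7s + 4)).
For s > 0 we have 7s + 4 > 7s, so |(-8s + 11)/(7s + 4) + 8/7| = 109/(7(7s + 4)) < 109/(7·7s) = (109/49)/s.
Thus |(-8s + 11)/(7s + 4) + 8/7| < ε whenever s > (109/49)/ε.
Take N_0 = (109/49)/ε. If s > N_0 then |(-8s + 11)/(7s + 4) + 8/7| < (109/49)/s < ε.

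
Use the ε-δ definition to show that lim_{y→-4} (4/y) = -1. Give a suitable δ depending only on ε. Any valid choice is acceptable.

δ = min(2, 2ε)

Let ε > 0. We seek δ > 0 such that 0 < |y + 4| < δ implies |4/y + 1| < ε.
|4/y + 1| = 4·|-4 − y|/(4·|y|) = 4|y + 4|/(4|y|).
Restrict δ ≤ 2. Then |y + 4| < 2 gives |y| > 2, so 4|y| > 8.
Then |4/y + 1| < 4|y + 4|/8, which is < ε when |y + 4| < 2ε.
Take δ = min(2, 2ε). Then 0 < |y + 4| < δ gives both |y + 4| < 2 and |y + 4| < 2ε, so |4/y + 1| < ε.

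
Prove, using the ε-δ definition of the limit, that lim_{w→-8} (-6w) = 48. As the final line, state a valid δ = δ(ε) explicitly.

Let ε > 0. We need δ > 0 so that 0 < |w + 8| < δ implies |(-6w) − 48| < ε.
|(-6w) − 48| = |-6w - 48| = 6|w + 8|.
So 6|w + 8| < ε exactly when |w + 8| < ε/6.
Take δ = ε/6. If 0 < |w + 8| < δ then |(-6w) − 48| = 6|w + 8| < 6·(ε/6) = ε.

δ = ε/6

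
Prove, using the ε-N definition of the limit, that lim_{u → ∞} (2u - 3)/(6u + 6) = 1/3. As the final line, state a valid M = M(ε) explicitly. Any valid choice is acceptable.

Let ε > 0 be given. We seek M > 0 such that u > M implies |(2u - 3)/(6u + 6) − (1/3)| < ε.
(2u - 3)/(6u + 6) − (1/3) = (6(2u - 3) − 2(6u + 6)) / (6(6u + 6)) = -30/(6(6u + 6)).
For u > 0 we have 6u + 6 > 6u, so |(2u - 3)/(6u + 6) − (1/3)| = 30/(6(6u + 6)) < 30/(6·6u) = (5/6)/u.
Thus |(2u - 3)/(6u + 6) − (1/3)| < ε whenever u > (5/6)/ε.
Take M = (5/6)/ε. If u > M then |(2u - 3)/(6u + 6) − (1/3)| < (5/6)/u < ε.

M = (5/6)/ε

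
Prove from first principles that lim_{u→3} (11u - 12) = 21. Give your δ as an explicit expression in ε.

Let ε > 0 be given. We need δ > 0 so that 0 < |u − 3| < δ implies |(11u - 12) − 21| < ε.
|(11u - 12) − 21| = |11u - 33| = 11|u − 3|.
Thus it suffices that |u − 3| < ε/11.
Take δ = ε/11. If 0 < |u − 3| < δ then |(11u - 12) − 21| = 11|u − 3| < 11·(ε/11) = ε.

δ = ε/11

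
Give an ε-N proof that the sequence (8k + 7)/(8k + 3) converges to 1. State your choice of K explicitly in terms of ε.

Fix ε > 0. For k ≥ 1, |(8k + 7)/(8k + 3) − 1| = |32|/(8(8k + 3)) = 32/(8(8k + 3)).
Since 8k + 3 ≥ 8k for k ≥ 1, this is ≤ 32/(8·8k) = (1/2)/k.
So |(8k + 7)/(8k + 3) − 1| < ε whenever k > (1/2)/ε.
Take K = (1/2)/ε. If k > K then |(8k + 7)/(8k + 3) − 1| ≤ (1/2)/k < ε.

K = (1/2)/ε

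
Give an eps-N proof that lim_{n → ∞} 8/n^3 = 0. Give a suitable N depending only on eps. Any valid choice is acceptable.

N = (8/eps)^{1/3}

Let eps > 0 be given. For n ≥ 1, |8/n^3 − 0| = 8/n^3.
8/n^3 < eps ⇔ n^3 > 8/eps ⇔ n > (8/eps)^{1/3}.
Take N = (8/eps)^{1/3}. Then n > N implies 8/n^3 < eps.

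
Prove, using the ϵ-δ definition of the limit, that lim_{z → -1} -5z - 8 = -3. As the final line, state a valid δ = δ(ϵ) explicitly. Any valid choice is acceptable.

δ = ϵ/5

Let ϵ > 0. We need δ > 0 so that 0 < |z + 1| < δ implies |(-5z - 8) + 3| < ϵ.
Since (-5z - 8) + 3 = -5(z + 1), we have |(-5z - 8) + 3| = 5|z + 1|.
So 5|z + 1| < ϵ exactly when |z + 1| < ϵ/5.
Choosing δ = ϵ/5 gives |(-5z - 8) + 3| = 5|z + 1| < ϵ whenever |z + 1| < δ.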